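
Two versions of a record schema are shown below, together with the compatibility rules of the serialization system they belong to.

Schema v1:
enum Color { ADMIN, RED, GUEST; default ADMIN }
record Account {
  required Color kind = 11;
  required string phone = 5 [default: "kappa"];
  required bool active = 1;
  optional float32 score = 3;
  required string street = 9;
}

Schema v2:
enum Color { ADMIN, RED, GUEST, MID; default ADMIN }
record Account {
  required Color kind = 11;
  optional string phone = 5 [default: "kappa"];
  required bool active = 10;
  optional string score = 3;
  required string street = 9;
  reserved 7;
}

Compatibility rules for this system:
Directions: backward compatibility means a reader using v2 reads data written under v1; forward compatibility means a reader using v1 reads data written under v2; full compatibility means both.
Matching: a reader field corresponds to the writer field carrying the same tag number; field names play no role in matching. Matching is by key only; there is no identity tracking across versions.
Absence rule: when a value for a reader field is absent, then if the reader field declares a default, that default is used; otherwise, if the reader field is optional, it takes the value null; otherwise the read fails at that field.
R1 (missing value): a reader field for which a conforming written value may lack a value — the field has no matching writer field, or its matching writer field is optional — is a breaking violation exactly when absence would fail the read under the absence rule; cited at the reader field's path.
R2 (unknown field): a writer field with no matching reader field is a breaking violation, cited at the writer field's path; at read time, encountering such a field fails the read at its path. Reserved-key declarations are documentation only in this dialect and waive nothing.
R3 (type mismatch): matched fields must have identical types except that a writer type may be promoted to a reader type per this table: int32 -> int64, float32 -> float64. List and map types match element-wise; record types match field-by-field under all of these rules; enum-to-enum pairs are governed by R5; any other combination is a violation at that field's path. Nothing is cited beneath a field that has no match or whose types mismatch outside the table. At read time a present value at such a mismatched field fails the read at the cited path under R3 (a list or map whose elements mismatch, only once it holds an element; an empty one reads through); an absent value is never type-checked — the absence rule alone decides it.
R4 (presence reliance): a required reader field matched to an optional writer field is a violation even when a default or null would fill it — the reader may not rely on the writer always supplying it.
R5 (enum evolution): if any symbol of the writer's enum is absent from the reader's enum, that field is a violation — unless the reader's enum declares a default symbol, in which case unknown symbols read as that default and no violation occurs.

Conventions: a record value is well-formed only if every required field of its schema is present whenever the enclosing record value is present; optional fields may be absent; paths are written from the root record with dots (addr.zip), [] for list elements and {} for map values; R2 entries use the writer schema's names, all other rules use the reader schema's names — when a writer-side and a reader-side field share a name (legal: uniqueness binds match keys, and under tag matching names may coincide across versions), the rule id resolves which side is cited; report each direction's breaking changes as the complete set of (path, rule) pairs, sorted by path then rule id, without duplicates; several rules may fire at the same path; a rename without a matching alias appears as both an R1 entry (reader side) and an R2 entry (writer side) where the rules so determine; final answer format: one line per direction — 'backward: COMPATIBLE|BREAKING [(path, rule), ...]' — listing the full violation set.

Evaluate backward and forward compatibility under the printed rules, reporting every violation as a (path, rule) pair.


arrows below run writer -> reader for Account
checking backward for Account: reader v2 against writer v1:
  kind: paired with writer kind (Color -> Color; writer required)
  phone: paired with writer phone (string -> string; writer required)
  no writer field matches reader active
  score: paired with writer score (float32 -> string; writer optional)
  street: paired with writer street (string -> string; writer required)
  writer field active has no reader counterpart
  breaking: (active, R1)
  breaking: (active, R2)
  breaking: (score, R3)
  => backward verdict for Account: BREAKING, 3 violation(s)
checking forward for Account: reader v1 against writer v2:
  kind: paired with writer kind (Color -> Color; writer required)
  phone: paired with writer phone (string -> string; writer optional)
  no writer field matches reader active
  score: paired with writer score (string -> float32; writer optional)
  street: paired with writer street (string -> string; writer required)
  writer field active has no reader counterpart
  breaking: (active, R1)
  breaking: (active, R2)
  breaking: (phone, R4)
  breaking: (score, R3)
  => forward verdict for Account: BREAKING, 4 violation(s)

backward: BREAKING [(active, R1), (active, R2), (score, R3)]; forward: BREAKING [(active, R1), (active, R2), (phone, R4), (score, R3)]


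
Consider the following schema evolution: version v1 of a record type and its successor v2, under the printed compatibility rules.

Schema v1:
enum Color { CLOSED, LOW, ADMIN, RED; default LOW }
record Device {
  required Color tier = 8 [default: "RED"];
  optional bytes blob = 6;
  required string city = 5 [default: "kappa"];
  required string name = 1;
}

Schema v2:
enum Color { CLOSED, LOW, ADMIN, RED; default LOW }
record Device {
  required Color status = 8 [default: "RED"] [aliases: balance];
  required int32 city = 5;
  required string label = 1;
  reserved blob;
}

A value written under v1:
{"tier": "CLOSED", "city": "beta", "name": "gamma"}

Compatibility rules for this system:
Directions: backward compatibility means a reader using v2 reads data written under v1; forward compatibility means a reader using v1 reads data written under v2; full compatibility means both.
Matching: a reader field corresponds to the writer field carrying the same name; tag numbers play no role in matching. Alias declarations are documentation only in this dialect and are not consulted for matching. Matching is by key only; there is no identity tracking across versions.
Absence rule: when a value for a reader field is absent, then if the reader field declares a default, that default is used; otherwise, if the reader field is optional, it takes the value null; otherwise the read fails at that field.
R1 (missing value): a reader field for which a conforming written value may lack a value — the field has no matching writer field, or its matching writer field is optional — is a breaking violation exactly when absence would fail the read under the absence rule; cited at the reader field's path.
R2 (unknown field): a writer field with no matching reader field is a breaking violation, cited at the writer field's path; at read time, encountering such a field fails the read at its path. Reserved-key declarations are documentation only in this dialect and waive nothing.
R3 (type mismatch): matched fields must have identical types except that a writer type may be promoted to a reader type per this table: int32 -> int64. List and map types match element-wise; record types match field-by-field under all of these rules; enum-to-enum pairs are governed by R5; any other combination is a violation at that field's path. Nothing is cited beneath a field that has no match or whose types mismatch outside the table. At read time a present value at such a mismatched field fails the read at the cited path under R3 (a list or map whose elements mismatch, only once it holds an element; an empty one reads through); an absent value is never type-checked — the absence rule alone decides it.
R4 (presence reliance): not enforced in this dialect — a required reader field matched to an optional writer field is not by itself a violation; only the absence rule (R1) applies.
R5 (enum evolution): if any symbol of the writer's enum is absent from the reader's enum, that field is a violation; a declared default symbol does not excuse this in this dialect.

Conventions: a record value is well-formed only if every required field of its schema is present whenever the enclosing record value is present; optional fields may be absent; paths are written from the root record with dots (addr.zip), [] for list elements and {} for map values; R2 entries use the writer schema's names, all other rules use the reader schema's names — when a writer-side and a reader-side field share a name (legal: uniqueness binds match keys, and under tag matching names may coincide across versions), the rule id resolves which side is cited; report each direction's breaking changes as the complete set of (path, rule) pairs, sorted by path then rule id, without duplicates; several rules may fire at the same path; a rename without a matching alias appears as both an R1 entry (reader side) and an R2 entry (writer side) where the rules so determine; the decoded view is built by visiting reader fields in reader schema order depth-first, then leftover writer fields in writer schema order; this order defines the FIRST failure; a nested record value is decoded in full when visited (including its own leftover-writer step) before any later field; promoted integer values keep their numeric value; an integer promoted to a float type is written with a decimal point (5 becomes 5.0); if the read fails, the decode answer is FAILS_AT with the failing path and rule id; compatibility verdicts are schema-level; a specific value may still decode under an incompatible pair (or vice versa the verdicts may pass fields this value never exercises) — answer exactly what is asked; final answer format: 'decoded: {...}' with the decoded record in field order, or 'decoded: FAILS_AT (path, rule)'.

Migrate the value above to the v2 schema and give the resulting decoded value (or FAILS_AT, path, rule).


each type pair in Device: writer, then reader
decoding the Device value with the v2 reader:
  status := "RED" (no value, default fills)
  read fails at city under R3
  => FAILS_AT (city, R3)
the rest of the Device diff is inert for this question:
  renamed field name to label in record Device -> affects the rule determinations only; this particular Device value decodes identically
  renamed field tier to status in record Device -> affects the rule determinations only; this particular Device value decodes identically
  removed field blob from record Device (its key "blob" joins the reserved list) -> affects the rule determinations only; this particular Device value decodes identically

decoded: FAILS_AT (city, R3)


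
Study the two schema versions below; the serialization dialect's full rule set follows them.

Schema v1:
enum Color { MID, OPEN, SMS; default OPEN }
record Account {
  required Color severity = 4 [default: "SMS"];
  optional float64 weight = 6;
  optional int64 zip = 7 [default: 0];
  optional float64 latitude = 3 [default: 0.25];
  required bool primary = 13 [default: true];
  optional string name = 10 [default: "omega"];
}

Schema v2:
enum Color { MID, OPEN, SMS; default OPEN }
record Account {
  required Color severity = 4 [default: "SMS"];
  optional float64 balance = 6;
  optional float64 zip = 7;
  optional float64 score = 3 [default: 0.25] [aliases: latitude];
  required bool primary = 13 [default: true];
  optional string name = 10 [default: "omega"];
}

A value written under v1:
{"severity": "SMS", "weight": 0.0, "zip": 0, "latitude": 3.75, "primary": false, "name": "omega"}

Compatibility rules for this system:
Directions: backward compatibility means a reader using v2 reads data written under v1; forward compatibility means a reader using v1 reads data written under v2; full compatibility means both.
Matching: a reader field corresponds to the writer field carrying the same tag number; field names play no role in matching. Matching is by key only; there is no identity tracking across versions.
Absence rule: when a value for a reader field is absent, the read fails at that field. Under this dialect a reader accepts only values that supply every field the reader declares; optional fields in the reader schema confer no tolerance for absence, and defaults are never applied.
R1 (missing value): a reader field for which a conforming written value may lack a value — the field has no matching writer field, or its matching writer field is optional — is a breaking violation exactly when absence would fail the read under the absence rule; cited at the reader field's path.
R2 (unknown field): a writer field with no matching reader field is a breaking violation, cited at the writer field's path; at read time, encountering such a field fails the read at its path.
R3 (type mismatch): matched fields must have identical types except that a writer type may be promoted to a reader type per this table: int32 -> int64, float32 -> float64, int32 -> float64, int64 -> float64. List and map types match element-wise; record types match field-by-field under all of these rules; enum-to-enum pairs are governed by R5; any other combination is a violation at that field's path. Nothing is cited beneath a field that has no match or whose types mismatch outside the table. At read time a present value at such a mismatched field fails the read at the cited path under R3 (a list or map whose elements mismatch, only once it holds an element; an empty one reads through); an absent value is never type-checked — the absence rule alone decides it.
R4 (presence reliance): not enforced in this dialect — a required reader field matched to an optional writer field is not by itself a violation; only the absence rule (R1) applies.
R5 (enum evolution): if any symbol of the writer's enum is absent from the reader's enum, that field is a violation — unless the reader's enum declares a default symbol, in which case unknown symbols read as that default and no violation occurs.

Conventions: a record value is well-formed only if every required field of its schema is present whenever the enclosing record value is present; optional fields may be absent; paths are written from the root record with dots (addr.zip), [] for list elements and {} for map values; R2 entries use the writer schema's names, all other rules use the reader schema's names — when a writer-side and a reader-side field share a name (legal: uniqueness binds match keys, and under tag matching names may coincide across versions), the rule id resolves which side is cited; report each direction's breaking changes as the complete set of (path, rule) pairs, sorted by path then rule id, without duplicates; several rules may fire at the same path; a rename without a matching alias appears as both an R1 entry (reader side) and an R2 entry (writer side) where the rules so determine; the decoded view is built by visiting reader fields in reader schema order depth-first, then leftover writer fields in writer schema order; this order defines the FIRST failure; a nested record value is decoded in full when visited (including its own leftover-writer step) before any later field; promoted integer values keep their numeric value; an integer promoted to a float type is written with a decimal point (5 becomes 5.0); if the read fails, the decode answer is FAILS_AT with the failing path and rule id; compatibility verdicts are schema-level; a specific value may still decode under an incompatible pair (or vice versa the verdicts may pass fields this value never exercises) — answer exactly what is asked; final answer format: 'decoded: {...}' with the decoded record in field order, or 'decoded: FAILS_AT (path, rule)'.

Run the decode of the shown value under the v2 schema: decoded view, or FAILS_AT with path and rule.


each type pair in Account: writer, then reader
decode walk for Account under reader schema v2:
  severity := "SMS"
  balance := 0.0 (from writer weight)
  zip := 0.0 (int64 -> float64)
  score := 3.75 (from writer latitude)
  primary := false
  name := "omega"
  => decoded: {"severity": "SMS", "balance": 0.0, "zip": 0.0, "score": 3.75, "primary": false, "name": "omega"}
the rest of the Account diff is inert for this question:
  field zip in record Account: type int64 changed to float64 (its default is dropped) -> schema-level compatibility only; this Account value's decode is unchanged

decoded: {"severity": "SMS", "balance": 0.0, "zip": 0.0, "score": 3.75, "primary": false, "name": "omega"}


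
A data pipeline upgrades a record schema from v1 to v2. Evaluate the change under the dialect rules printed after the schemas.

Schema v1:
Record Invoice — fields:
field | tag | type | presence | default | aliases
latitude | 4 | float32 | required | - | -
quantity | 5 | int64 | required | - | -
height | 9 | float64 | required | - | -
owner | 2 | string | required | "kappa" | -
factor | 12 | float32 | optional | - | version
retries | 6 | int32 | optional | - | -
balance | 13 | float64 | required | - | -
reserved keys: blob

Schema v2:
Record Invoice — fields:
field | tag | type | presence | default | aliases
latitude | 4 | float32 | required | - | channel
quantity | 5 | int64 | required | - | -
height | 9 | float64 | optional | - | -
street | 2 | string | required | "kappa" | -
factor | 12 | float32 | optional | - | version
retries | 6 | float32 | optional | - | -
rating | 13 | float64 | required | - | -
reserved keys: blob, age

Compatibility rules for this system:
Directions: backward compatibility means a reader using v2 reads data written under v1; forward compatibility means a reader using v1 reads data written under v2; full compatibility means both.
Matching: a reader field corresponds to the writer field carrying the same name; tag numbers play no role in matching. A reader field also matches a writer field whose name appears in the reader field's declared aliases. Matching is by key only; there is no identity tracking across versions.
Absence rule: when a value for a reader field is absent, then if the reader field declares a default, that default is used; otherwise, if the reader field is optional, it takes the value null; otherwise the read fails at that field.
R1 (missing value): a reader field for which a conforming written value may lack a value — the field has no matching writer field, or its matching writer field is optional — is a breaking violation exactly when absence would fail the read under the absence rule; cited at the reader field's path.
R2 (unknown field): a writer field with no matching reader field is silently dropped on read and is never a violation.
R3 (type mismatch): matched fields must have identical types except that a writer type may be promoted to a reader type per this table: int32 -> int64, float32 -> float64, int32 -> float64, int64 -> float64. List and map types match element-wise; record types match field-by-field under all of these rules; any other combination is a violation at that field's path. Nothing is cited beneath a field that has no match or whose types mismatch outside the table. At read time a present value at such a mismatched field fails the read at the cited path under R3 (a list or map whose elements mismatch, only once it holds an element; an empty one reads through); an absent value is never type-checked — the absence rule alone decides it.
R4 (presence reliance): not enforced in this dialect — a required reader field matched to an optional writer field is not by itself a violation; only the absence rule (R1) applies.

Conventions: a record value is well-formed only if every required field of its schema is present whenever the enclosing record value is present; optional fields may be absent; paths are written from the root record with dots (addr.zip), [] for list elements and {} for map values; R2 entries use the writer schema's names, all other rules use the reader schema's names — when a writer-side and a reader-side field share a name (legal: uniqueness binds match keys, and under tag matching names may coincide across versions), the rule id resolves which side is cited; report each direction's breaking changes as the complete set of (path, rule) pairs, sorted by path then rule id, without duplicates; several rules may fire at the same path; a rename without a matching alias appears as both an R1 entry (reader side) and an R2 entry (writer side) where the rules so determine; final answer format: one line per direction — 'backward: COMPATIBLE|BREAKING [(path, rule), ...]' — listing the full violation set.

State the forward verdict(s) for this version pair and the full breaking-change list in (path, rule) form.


forward: BREAKING [(balance, R1), (height, R1), (retries, R3)]

in Invoice below, arrows point writer -> reader
checking forward for Invoice: reader v1 against writer v2:
  latitude <- latitude (float32 -> float32, writer required)
  quantity <- quantity (int64 -> int64, writer required)
  height <- height (float64 -> float64, writer optional)
  owner has no writer counterpart
  factor <- factor (float32 -> float32, writer optional)
  retries <- retries (float32 -> int32, writer optional)
  balance has no writer counterpart
  street (writer side), unknown to reader
  rating (writer side), unknown to reader
  rule R1 violated at balance
  rule R1 violated at height
  rule R3 violated at retries
  forward on Invoice therefore BREAKING (3)
diffs on Invoice not affecting the asked answer:
  renamed field owner to street in record Invoice -> no rule fires on it in Invoice's dialect; the asked verdict holds


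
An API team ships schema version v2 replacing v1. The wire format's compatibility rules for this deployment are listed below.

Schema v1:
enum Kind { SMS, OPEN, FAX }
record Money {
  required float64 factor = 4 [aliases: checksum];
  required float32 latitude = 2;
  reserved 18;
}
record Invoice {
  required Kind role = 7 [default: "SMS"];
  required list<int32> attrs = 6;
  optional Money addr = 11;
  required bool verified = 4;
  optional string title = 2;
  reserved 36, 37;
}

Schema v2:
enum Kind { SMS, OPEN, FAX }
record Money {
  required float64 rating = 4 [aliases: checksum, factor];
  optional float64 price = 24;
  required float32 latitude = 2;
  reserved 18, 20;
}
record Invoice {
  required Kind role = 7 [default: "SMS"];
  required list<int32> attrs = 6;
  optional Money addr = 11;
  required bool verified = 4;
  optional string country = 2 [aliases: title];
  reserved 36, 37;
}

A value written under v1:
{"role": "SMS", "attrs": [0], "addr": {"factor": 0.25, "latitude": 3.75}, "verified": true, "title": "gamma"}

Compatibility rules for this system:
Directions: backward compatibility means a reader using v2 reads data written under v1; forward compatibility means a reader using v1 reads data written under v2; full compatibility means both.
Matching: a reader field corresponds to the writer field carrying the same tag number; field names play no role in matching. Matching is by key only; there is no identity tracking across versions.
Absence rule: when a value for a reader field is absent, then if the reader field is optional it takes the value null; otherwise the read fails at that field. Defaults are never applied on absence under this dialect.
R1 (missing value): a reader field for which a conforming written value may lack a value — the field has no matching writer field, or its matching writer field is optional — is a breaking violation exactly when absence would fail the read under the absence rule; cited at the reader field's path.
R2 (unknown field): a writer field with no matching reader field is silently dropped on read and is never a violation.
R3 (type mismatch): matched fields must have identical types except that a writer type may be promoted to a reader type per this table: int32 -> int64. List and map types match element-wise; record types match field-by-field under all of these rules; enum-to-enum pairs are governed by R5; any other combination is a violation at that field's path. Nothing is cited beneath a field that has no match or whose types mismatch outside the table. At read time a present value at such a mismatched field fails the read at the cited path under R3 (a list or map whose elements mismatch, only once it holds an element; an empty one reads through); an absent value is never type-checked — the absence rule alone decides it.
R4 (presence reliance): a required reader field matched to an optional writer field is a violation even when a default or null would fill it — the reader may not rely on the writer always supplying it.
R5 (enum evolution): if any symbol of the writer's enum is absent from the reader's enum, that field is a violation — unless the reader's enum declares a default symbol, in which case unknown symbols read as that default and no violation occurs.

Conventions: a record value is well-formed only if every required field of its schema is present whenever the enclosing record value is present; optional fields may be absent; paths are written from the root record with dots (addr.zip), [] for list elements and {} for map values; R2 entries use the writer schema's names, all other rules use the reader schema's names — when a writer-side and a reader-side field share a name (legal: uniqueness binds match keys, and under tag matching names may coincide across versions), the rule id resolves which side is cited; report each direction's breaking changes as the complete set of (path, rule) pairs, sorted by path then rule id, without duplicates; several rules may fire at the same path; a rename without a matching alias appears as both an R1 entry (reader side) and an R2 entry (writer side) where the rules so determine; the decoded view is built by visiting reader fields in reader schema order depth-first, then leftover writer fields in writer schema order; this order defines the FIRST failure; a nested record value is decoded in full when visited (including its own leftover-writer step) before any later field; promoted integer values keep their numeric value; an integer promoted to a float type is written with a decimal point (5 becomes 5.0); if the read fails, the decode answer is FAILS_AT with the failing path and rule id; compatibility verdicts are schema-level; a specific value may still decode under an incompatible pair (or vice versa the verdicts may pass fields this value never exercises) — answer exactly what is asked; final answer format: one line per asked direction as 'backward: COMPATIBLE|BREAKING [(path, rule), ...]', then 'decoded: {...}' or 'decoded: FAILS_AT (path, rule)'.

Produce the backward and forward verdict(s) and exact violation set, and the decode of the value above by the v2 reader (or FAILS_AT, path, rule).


backward: COMPATIBLE []; forward: COMPATIBLE []; decoded: {"role": "SMS", "attrs": [0], "addr": {"rating": 0.25, "price": null, "latitude": 3.75}, "verified": true, "country": "gamma"}

in Invoice below, arrows point writer -> reader
backward on Invoice — v2 reading data written by v1:
  Kind -> Kind, writer required: role aligns to role
  list<int32> -> list<int32>, writer required: attrs aligns to attrs
  Money -> Money, writer optional: addr aligns to addr
  bool -> bool, writer required: verified aligns to verified
  string -> string, writer optional: country aligns to title
  float64 -> float64, writer required: addr.rating aligns to addr.factor
  addr.price: no writer-side match
  float32 -> float32, writer required: addr.latitude aligns to addr.latitude
  => backward: COMPATIBLE
forward on Invoice — v1 reading data written by v2:
  Kind -> Kind, writer required: role aligns to role
  list<int32> -> list<int32>, writer required: attrs aligns to attrs
  Money -> Money, writer optional: addr aligns to addr
  bool -> bool, writer required: verified aligns to verified
  string -> string, writer optional: title aligns to country
  float64 -> float64, writer required: addr.factor aligns to addr.rating
  float32 -> float32, writer required: addr.latitude aligns to addr.latitude
  writer field addr.price has no reader counterpart
  => forward: COMPATIBLE
migrating the Invoice value to v2:
  role := "SMS"
  attrs := [0]
  addr.rating := 0.25 (from writer factor)
  addr.price := null (missing; optional => null)
  addr.latitude := 3.75
  verified := true
  country := "gamma" (from writer title)
  => decoded: {"role": "SMS", "attrs": [0], "addr": {"rating": 0.25, "price": null, "latitude": 3.75}, "verified": true, "country": "gamma"}


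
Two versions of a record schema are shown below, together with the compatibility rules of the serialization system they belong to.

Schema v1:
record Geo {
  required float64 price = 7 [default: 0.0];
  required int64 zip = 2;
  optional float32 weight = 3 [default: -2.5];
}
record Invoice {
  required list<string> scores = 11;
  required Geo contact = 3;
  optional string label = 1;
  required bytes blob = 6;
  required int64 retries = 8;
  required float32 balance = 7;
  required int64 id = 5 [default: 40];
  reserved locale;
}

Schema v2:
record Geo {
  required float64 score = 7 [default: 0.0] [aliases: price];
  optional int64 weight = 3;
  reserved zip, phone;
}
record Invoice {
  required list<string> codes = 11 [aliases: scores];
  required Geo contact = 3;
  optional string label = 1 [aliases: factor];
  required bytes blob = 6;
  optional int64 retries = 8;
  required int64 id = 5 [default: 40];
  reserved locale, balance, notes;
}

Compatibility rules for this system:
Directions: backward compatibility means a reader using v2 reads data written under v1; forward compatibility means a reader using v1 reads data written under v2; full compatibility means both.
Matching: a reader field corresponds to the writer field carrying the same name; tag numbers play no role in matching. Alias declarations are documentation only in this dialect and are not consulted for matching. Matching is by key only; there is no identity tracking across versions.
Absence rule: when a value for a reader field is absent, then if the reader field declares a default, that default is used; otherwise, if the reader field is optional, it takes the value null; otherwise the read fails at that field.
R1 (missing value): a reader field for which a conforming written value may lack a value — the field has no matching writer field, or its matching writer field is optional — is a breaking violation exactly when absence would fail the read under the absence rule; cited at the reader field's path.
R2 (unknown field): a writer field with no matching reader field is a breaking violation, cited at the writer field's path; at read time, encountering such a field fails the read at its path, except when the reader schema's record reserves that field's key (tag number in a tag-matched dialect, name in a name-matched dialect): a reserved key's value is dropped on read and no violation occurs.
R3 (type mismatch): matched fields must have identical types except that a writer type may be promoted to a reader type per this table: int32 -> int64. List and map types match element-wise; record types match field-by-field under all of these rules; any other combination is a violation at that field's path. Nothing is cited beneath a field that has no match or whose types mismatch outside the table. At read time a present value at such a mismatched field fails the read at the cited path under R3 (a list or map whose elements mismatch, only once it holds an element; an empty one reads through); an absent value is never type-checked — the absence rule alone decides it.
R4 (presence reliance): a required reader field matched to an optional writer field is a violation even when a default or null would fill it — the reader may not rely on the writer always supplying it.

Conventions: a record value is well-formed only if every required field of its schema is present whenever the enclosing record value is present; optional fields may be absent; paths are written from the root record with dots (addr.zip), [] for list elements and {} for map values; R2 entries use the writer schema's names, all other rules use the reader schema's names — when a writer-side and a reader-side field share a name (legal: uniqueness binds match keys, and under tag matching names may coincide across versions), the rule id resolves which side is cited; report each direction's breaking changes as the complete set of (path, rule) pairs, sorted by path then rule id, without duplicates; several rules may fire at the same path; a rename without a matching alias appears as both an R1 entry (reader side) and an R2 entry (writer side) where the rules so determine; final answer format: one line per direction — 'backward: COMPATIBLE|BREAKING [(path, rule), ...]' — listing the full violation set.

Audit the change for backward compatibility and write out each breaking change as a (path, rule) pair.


backward: BREAKING [(codes, R1), (contact.price, R2), (contact.weight, R3), (scores, R2)]

the writer's type comes first in each Invoice pair
backward on Invoice — v2 reading data written by v1:
  no writer field matches reader codes
  contact: paired with writer contact (Geo -> Geo; writer required)
  label: paired with writer label (string -> string; writer optional)
  blob: paired with writer blob (bytes -> bytes; writer required)
  retries: paired with writer retries (int64 -> int64; writer required)
  id: paired with writer id (int64 -> int64; writer required)
  writer scores: unknown to reader
  writer balance: unknown to reader
  no writer field matches reader contact.score
  contact.weight: paired with writer contact.weight (float32 -> int64; writer optional)
  writer contact.price: unknown to reader
  writer contact.zip: unknown to reader
  breaking: (codes, R1)
  breaking: (contact.price, R2)
  breaking: (contact.weight, R3)
  breaking: (scores, R2)
  => backward verdict for Invoice: BREAKING, 4 violation(s)
diffs on Invoice not affecting the asked answer:
  field retries in record Invoice: required changed to optional -> matters only for Invoice's forward compatibility — outside the asked direction
  removed field zip from record Geo (its key "zip" joins the reserved list) -> matters only for Invoice's forward compatibility — outside the asked direction
  removed field balance from record Invoice (its key "balance" joins the reserved list) -> matters only for Invoice's forward compatibility — outside the asked direction


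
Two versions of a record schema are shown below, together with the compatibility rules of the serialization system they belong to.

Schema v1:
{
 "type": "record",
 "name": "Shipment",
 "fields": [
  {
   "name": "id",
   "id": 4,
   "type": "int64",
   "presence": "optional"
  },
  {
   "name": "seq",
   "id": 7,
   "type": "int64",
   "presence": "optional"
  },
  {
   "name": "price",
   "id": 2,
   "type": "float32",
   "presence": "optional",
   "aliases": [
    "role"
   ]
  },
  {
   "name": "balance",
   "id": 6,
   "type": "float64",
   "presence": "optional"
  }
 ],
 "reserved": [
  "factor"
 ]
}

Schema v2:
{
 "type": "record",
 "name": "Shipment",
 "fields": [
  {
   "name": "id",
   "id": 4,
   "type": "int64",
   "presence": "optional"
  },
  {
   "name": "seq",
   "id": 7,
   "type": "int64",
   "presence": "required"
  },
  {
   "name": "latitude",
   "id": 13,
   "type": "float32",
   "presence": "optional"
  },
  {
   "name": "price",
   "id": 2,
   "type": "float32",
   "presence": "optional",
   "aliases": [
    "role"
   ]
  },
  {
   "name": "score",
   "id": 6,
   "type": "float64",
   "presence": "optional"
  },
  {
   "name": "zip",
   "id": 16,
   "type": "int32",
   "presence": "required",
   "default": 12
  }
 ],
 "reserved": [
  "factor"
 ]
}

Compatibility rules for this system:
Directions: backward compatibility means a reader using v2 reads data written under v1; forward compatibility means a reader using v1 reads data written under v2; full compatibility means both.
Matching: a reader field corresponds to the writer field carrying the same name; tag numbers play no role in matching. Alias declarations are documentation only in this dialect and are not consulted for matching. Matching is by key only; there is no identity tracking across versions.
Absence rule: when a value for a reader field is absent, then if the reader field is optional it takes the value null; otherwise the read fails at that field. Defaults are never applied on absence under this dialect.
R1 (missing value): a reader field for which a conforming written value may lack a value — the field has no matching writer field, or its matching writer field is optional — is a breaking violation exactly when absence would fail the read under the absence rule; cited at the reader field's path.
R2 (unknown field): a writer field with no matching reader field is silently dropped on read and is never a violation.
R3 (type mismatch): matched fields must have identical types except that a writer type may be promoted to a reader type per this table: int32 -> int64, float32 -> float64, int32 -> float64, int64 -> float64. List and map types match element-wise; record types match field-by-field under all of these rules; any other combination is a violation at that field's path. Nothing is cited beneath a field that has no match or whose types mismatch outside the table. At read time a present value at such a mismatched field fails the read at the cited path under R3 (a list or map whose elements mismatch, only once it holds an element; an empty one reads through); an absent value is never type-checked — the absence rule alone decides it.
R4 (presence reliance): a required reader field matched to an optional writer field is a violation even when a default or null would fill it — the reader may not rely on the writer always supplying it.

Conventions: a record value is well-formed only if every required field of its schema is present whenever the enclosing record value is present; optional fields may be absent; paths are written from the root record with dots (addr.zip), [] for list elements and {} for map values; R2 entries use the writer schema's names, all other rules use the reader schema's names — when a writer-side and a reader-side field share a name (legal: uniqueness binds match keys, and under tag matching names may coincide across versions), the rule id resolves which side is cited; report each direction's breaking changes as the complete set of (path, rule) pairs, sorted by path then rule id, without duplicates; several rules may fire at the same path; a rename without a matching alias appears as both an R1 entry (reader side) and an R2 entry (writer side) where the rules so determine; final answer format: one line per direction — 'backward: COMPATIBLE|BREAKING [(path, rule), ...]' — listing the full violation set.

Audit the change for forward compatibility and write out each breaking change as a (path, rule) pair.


forward: COMPATIBLE []

the writer's type comes first in each Shipment pair
forward analysis of Shipment with v1 as reader and v2 as writer:
  id <- id (int64 -> int64, writer optional)
  seq <- seq (int64 -> int64, writer required)
  price <- price (float32 -> float32, writer optional)
  balance: no writer match
  writer latitude: unknown to reader
  writer score: unknown to reader
  writer zip: unknown to reader
  => forward verdict for Shipment: COMPATIBLE, no violations
the other Shipment changes do not affect what is asked:
  field seq in record Shipment: optional changed to required -> matters only for Shipment's backward compatibility — outside the asked direction
  renamed field balance to score in record Shipment -> fires no rule on Shipment, leaving the asked answer as it is
  added field zip to record Shipment: required int32, tag 16, default 12 (in v2 it sits last) -> matters only for Shipment's backward compatibility — outside the asked direction
  added field latitude to record Shipment: optional float32, tag 13 (in v2 it sits immediately before price) -> fires no rule on Shipment, leaving the asked answer as it is


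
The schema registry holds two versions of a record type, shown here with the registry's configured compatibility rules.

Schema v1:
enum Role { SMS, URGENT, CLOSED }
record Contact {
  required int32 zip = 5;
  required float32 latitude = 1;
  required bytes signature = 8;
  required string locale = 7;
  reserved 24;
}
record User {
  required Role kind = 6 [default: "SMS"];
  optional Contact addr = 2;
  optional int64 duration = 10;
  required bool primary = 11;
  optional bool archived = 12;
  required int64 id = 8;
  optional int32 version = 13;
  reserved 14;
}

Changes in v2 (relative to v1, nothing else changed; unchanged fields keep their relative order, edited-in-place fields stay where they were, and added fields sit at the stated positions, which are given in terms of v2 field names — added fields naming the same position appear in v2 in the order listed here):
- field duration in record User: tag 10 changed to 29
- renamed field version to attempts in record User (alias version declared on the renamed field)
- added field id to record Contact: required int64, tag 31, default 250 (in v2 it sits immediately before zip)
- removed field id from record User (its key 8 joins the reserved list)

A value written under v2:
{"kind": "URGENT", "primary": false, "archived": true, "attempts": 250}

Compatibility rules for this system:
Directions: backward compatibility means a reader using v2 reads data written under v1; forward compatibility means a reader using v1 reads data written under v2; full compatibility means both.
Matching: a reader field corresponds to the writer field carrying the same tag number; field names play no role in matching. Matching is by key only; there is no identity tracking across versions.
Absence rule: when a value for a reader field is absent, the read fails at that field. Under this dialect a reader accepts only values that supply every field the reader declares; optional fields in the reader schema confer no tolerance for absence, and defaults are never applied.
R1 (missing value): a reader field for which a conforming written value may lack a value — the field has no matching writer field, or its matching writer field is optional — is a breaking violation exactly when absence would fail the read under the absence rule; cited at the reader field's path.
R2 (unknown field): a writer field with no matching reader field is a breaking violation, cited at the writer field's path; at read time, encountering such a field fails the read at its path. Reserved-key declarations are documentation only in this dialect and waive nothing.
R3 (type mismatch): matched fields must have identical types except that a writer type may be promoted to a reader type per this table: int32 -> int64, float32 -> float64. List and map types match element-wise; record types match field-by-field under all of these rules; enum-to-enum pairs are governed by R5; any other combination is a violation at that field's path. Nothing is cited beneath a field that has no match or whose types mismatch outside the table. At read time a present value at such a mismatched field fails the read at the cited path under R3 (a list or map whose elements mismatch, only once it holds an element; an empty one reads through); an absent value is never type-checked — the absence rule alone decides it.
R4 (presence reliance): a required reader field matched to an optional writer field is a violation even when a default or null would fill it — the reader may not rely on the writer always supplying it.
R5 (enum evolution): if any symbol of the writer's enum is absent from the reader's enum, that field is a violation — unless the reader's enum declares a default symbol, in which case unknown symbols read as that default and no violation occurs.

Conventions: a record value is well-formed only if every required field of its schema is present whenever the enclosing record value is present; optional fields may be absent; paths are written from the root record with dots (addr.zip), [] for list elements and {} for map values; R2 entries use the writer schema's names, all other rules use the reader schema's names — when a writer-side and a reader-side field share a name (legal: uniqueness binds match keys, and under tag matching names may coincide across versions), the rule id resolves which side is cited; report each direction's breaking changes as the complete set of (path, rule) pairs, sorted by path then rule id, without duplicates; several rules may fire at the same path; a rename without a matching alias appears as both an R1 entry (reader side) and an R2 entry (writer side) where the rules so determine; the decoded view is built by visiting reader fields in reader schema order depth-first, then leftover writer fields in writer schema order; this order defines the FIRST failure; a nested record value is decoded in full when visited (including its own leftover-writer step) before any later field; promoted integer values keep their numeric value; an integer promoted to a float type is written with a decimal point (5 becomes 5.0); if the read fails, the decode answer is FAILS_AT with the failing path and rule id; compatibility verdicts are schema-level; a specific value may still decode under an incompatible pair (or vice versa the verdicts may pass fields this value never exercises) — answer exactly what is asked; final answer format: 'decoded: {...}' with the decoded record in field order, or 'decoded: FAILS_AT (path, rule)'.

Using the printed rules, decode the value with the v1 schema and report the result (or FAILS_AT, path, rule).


in User below, arrows point writer -> reader
migrating the User value to v1:
  kind := "URGENT"
  read fails at addr under R1 (no fill)
  => FAILS_AT (addr, R1)
ruling out the remaining User differences:
  field duration in record User: tag 10 changed to 29 -> schema-level compatibility only; this User value's decode is unchanged
  renamed field version to attempts in record User (alias version declared on the renamed field) -> schema-level compatibility only; this User value's decode is unchanged
  added field id to record Contact: required int64, tag 31, default 250 (in v2 it sits immediately before zip) -> schema-level compatibility only; this User value's decode is unchanged
  removed field id from record User (its key 8 joins the reserved list) -> schema-level compatibility only; this User value's decode is unchanged

decoded: FAILS_AT (addr, R1)
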